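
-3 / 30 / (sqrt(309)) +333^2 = 110889 - sqrt(309) / 3090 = 110888.99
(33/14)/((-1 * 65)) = -33/910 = -0.04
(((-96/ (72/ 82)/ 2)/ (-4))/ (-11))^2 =1681/ 1089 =1.54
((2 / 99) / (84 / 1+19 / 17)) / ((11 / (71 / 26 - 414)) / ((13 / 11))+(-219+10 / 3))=-363562 / 330393800847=-0.00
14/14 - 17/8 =-1.12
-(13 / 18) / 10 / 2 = -13 / 360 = -0.04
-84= -84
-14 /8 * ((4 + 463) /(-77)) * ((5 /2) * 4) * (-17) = -39695 /22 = -1804.32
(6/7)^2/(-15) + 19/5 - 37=-8146/245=-33.25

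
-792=-792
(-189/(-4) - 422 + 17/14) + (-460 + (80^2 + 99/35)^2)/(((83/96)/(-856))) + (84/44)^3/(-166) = -21971414263178347399/541317700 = -40588760099.99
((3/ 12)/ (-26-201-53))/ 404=-1/ 452480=-0.00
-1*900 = -900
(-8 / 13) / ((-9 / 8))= 64 / 117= 0.55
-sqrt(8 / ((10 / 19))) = -2 *sqrt(95) / 5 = -3.90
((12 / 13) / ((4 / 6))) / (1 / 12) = 216 / 13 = 16.62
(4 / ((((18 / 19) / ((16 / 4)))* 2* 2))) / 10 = 0.42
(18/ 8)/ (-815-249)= -9/ 4256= -0.00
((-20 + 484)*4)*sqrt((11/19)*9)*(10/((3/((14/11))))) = 259840*sqrt(209)/209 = 17973.51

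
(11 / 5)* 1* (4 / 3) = 44 / 15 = 2.93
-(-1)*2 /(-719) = -2 /719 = -0.00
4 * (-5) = -20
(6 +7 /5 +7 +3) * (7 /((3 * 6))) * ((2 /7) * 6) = 58 /5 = 11.60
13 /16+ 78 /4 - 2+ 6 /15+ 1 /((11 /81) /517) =3825.71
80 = 80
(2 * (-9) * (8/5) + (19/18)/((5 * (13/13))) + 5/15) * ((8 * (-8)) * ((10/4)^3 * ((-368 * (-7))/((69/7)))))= 199371200/27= 7384118.52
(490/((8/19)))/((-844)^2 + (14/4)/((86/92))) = 200165/122522436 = 0.00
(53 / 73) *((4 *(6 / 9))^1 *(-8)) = -3392 / 219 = -15.49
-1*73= -73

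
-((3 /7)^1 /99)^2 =-1 /53361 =-0.00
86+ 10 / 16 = 693 / 8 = 86.62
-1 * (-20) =20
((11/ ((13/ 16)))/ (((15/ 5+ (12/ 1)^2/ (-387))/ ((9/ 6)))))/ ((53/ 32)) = 363264/ 77857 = 4.67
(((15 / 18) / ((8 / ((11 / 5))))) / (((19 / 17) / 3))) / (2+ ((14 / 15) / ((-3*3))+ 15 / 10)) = 25245 / 139384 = 0.18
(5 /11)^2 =25 /121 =0.21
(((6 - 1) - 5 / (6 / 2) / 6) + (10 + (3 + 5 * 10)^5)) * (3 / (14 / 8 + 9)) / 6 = 7527519139 / 387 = 19450953.85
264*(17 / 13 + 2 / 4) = 6204 / 13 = 477.23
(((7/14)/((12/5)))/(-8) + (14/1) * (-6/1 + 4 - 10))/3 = -32261/576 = -56.01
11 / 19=0.58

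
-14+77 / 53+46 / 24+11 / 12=-3089 / 318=-9.71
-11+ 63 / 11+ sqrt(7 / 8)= -58 / 11+ sqrt(14) / 4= -4.34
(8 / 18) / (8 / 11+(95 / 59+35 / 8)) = 20768 / 313659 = 0.07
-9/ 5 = -1.80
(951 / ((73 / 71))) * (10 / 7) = 1321.35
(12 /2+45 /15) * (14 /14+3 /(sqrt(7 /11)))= 9+27 * sqrt(77) /7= 42.85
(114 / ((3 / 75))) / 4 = 1425 / 2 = 712.50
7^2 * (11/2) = 539/2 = 269.50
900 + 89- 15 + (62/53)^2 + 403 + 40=3984197/2809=1418.37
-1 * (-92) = 92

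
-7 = -7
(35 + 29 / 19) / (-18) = -347 / 171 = -2.03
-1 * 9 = -9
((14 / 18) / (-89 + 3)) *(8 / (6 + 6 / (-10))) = -140 / 10449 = -0.01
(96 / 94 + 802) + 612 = 66506 / 47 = 1415.02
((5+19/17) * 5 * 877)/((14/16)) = 3648320/119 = 30658.15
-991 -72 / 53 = -52595 / 53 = -992.36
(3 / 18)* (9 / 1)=3 / 2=1.50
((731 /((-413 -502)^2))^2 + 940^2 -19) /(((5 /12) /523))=1295664098094556440712 /1168242834375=1109070871.20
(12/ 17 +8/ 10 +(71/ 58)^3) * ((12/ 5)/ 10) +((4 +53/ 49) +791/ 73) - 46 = -29.28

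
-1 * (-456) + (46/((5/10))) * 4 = 824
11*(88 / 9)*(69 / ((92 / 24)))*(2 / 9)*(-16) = -61952 / 9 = -6883.56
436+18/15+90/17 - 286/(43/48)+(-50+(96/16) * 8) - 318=-719164/3655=-196.76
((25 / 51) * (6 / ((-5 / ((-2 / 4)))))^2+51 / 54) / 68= 343 / 20808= 0.02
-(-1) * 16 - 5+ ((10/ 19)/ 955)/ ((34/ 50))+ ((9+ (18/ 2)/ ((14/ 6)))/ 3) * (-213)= -389467559/ 431851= -901.86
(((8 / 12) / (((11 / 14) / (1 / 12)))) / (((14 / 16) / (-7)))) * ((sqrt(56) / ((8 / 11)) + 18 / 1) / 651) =-16 / 1023- 2 * sqrt(14) / 837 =-0.02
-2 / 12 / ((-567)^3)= 1 / 1093705578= 0.00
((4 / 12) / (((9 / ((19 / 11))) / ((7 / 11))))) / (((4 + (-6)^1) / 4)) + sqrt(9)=9535 / 3267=2.92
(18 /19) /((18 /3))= 3 /19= 0.16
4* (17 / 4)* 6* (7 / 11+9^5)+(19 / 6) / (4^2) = 6360354641 / 1056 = 6023063.11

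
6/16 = 3/8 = 0.38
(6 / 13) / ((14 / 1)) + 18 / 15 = 561 / 455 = 1.23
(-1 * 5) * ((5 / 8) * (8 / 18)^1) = -25 / 18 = -1.39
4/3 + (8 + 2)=34/3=11.33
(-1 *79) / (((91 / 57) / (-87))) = 391761 / 91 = 4305.07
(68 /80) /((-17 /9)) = -9 /20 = -0.45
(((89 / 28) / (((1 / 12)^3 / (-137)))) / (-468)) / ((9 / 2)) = 97544 / 273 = 357.30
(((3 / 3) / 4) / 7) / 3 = 1 / 84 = 0.01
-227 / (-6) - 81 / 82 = 4532 / 123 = 36.85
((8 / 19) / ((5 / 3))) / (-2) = -12 / 95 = -0.13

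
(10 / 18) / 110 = 1 / 198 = 0.01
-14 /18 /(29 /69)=-161 /87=-1.85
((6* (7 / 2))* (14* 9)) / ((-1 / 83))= -219618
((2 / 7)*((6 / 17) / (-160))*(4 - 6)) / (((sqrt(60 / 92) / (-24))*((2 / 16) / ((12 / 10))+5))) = -288*sqrt(345) / 728875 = -0.01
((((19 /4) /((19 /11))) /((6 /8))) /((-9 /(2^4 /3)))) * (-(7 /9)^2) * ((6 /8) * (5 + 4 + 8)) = 36652 /2187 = 16.76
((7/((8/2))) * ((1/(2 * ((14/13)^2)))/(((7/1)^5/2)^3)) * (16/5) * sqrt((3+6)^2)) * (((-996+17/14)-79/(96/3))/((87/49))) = -0.00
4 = 4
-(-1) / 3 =1 / 3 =0.33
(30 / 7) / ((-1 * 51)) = -10 / 119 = -0.08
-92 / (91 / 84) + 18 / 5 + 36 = -2946 / 65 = -45.32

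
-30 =-30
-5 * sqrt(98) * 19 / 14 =-67.18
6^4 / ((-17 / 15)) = -19440 / 17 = -1143.53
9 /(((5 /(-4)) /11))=-396 /5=-79.20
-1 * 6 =-6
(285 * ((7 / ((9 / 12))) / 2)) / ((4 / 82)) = 27265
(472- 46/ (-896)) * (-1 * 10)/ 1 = -4720.51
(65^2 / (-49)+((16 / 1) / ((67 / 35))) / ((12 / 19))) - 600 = -672.99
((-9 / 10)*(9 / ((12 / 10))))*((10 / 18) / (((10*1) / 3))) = -9 / 8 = -1.12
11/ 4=2.75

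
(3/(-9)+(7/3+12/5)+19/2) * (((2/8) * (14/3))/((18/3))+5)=25993/360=72.20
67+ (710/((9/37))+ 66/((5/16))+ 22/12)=287903/90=3198.92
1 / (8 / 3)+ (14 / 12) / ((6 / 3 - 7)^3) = 1097 / 3000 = 0.37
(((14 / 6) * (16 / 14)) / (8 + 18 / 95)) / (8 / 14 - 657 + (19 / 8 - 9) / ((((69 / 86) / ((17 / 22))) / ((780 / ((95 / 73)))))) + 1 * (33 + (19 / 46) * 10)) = -5114648 / 69797633985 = -0.00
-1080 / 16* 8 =-540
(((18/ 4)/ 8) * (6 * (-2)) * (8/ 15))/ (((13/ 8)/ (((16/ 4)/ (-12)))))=48/ 65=0.74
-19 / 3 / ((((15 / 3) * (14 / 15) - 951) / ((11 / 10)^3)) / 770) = 1947253 / 283900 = 6.86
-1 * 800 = -800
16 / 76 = 4 / 19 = 0.21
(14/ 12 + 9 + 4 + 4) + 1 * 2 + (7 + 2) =175/ 6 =29.17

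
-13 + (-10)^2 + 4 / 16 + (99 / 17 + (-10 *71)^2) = 34285129 / 68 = 504193.07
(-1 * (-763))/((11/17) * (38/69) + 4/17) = 894999/694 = 1289.62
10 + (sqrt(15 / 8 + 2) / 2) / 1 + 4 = sqrt(62) / 8 + 14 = 14.98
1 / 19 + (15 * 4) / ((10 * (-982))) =0.05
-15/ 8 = -1.88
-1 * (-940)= 940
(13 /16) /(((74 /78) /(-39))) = -19773 /592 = -33.40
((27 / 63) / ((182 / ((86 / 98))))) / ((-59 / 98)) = -129 / 37583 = -0.00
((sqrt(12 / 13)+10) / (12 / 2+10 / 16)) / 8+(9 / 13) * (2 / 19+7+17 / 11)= 2 * sqrt(39) / 689+889586 / 144001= 6.20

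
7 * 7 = 49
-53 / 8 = -6.62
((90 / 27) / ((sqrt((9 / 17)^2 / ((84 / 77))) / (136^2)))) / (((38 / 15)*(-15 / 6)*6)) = -3144320*sqrt(33) / 5643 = -3200.91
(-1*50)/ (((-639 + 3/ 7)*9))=35/ 4023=0.01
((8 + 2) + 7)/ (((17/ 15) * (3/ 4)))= 20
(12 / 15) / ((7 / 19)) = 76 / 35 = 2.17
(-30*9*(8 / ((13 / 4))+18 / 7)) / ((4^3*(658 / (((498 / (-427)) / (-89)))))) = -7697835 / 18204349072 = -0.00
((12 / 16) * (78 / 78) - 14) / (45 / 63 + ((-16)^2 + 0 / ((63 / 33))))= -371 / 7188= -0.05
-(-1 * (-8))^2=-64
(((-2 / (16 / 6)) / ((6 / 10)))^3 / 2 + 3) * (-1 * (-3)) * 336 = 2039.62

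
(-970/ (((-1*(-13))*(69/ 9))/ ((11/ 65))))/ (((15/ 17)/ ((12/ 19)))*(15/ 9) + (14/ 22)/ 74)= -531545256/ 754229593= -0.70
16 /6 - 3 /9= 7 /3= 2.33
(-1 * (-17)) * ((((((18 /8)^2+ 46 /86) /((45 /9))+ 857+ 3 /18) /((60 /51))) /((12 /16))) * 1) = 2559821257 /154800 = 16536.31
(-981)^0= 1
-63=-63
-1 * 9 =-9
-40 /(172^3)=-5 /636056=-0.00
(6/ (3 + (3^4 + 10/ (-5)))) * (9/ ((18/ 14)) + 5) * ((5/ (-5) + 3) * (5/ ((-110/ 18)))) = -648/ 451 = -1.44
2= 2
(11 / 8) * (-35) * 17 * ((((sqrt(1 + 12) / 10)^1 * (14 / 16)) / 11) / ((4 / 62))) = -363.70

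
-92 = -92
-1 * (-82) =82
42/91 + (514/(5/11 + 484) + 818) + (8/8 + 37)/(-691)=39228244316/47870407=819.47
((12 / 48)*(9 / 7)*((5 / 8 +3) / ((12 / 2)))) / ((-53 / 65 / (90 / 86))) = -254475 / 1020992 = -0.25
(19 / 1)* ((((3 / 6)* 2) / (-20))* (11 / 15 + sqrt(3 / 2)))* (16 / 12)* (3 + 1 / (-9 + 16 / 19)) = -4237* sqrt(6) / 2325 - 93214 / 34875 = -7.14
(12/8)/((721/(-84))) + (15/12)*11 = 5593/412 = 13.58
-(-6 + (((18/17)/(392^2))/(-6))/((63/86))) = 164574187/27429024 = 6.00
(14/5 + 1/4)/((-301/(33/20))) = -2013/120400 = -0.02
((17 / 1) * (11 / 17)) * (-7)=-77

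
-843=-843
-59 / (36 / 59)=-3481 / 36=-96.69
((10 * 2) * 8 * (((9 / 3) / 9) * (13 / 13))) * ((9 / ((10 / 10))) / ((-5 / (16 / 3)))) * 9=-4608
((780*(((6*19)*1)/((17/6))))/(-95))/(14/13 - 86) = 1521/391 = 3.89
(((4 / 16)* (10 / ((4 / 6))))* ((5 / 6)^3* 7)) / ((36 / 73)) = 319375 / 10368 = 30.80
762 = 762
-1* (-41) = 41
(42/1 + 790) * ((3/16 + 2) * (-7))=-12740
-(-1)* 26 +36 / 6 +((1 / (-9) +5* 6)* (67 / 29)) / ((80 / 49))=74.30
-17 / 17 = -1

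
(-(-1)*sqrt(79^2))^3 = 493039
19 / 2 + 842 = 851.50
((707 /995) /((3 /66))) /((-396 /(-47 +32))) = 707 /1194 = 0.59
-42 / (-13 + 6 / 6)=3.50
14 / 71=0.20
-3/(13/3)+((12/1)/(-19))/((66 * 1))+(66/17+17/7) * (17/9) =1920326/171171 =11.22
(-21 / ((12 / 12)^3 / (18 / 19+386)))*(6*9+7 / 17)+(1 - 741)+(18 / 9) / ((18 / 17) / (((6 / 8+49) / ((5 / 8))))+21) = -5084625688571 / 11480712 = -442884.18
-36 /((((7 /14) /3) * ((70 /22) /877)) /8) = -16670016 /35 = -476286.17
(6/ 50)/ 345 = 1/ 2875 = 0.00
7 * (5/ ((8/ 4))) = 35/ 2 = 17.50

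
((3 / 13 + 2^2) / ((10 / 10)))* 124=6820 / 13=524.62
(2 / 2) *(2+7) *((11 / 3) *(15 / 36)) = 55 / 4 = 13.75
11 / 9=1.22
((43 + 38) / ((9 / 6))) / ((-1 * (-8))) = 27 / 4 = 6.75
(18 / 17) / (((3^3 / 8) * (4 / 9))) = 12 / 17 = 0.71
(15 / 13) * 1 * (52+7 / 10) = 60.81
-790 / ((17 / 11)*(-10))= 869 / 17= 51.12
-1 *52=-52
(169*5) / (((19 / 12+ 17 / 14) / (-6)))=-85176 / 47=-1812.26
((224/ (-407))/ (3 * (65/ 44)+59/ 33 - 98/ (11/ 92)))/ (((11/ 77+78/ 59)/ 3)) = 3330432/ 2403499835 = 0.00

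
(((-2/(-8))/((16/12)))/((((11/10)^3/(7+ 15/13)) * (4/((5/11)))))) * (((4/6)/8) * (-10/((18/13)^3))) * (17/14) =-475840625/9563266944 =-0.05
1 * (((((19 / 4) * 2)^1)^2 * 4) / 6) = 361 / 6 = 60.17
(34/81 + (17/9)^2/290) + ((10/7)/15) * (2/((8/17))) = 22933/27405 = 0.84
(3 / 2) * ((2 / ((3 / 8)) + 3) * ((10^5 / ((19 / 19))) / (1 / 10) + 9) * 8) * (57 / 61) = 5700051300 / 61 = 93443463.93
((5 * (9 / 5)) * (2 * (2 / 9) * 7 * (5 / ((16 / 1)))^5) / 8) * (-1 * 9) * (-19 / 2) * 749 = 2801728125 / 4194304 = 667.98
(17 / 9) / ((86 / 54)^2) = 1377 / 1849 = 0.74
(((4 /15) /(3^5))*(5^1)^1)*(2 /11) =8 /8019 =0.00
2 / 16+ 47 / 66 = 221 / 264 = 0.84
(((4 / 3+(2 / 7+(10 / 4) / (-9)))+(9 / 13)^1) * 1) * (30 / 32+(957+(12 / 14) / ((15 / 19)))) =1788923543 / 917280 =1950.25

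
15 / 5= 3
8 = 8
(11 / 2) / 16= 11 / 32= 0.34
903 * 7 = 6321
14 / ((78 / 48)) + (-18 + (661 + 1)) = 652.62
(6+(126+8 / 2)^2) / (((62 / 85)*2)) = 718505 / 62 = 11588.79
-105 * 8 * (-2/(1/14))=23520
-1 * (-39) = 39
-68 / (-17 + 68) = -4 / 3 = -1.33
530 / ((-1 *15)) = -106 / 3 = -35.33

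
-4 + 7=3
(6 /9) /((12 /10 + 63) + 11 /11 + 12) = 5 /579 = 0.01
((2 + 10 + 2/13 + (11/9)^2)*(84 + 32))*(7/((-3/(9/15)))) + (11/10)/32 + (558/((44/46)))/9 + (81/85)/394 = -26707486478599/12413269440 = -2151.53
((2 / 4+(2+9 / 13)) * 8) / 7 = 332 / 91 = 3.65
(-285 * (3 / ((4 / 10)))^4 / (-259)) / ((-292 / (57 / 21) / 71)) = -19463540625 / 8470336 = -2297.85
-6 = -6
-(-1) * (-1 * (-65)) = 65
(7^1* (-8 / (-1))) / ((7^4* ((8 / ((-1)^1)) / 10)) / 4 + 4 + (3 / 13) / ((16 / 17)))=-58240 / 494993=-0.12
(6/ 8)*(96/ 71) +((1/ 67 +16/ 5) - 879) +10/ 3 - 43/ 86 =-124434223/ 142710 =-871.94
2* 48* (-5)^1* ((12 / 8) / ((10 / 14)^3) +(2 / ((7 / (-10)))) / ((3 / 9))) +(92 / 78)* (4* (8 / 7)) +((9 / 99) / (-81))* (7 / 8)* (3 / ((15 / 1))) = 34767491599 / 16216200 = 2144.00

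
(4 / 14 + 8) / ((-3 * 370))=-29 / 3885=-0.01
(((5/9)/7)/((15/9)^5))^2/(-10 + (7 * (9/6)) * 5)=1458/1626953125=0.00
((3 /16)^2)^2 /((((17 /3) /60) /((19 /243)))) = 285 /278528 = 0.00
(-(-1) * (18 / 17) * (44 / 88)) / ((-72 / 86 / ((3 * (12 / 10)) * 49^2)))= -929187 / 170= -5465.81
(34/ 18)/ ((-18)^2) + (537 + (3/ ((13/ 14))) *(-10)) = 19132097/ 37908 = 504.70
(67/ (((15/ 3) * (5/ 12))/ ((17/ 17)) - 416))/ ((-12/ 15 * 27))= 335/ 44703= 0.01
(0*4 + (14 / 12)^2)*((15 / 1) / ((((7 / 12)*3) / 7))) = 81.67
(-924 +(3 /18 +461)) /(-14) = 2777 /84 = 33.06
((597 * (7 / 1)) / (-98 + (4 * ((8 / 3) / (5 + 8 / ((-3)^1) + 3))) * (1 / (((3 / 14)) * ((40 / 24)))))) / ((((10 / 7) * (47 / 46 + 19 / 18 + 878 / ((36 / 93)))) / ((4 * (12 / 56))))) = -123579 / 10338691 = -0.01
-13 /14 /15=-13 /210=-0.06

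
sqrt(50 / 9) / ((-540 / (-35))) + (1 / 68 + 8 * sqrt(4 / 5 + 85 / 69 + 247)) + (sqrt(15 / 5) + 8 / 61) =605 / 4148 + 35 * sqrt(2) / 324 + sqrt(3) + 16 * sqrt(7410255) / 345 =128.28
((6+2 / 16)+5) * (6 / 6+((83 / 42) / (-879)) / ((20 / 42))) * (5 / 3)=1557233 / 84384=18.45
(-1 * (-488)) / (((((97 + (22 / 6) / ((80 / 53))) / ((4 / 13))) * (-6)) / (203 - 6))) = -15381760 / 310219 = -49.58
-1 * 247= -247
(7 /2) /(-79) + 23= 3627 /158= 22.96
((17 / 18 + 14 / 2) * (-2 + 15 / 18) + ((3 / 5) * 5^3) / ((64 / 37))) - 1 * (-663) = 1204573 / 1728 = 697.09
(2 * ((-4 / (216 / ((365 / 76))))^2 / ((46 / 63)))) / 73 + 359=359.00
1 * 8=8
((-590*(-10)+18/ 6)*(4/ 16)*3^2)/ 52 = 53127/ 208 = 255.42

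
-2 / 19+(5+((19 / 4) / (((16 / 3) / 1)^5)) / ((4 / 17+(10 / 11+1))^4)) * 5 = 51298312235747452007 / 2060587191947493376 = 24.89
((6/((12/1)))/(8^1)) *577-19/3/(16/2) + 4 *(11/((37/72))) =214705/1776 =120.89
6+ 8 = 14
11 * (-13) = -143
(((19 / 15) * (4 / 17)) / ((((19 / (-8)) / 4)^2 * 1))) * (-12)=-10.14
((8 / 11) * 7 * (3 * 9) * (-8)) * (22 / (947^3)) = -24192 / 849278123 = -0.00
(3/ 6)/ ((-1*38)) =-1/ 76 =-0.01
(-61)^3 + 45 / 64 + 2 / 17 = -246954435 / 1088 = -226980.18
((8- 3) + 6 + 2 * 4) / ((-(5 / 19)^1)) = -361 / 5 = -72.20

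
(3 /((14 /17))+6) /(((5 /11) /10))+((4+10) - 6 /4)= 3145 /14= 224.64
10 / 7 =1.43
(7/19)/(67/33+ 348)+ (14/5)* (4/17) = 12309899/18654865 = 0.66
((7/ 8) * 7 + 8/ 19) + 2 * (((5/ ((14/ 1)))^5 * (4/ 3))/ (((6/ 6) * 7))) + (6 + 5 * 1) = 941428399/ 53647944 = 17.55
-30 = -30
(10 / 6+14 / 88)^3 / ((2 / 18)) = 13997521 / 255552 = 54.77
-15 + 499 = 484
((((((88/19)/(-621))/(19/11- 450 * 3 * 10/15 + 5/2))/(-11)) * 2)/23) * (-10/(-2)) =-1760/5348026539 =-0.00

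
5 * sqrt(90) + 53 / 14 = 53 / 14 + 15 * sqrt(10) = 51.22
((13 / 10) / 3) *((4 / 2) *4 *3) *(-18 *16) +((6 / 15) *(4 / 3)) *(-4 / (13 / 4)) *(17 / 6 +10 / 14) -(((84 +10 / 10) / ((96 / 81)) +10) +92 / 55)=-4440961571 / 1441440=-3080.92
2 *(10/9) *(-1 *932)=-18640/9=-2071.11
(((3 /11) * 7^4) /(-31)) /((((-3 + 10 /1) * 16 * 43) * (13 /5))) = -5145 /3049904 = -0.00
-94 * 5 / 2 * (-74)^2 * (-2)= 2573720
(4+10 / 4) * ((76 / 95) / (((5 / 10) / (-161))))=-8372 / 5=-1674.40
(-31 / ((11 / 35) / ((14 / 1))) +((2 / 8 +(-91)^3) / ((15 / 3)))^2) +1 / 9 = 22714753629.42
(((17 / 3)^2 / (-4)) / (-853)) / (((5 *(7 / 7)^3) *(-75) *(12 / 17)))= -4913 / 138186000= -0.00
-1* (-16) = 16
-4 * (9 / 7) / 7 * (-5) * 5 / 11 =900 / 539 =1.67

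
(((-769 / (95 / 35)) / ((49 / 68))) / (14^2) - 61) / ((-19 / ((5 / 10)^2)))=205305 / 247646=0.83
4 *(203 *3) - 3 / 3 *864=1572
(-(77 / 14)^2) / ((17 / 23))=-2783 / 68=-40.93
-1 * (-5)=5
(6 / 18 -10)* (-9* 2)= 174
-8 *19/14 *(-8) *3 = 1824/7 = 260.57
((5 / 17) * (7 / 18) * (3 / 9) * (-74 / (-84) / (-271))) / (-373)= 185 / 556765164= 0.00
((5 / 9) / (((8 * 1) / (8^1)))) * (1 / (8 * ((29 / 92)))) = 115 / 522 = 0.22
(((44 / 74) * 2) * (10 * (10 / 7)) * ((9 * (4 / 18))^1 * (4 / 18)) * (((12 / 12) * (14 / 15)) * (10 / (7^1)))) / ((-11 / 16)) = -102400 / 6993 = -14.64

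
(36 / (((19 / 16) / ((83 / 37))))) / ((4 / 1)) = 17.00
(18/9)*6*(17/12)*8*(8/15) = 1088/15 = 72.53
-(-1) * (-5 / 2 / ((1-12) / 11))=5 / 2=2.50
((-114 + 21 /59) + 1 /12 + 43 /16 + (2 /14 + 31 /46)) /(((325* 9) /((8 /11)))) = -10036093 /366756390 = -0.03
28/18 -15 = -121/9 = -13.44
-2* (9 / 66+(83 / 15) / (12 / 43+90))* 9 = -126604 / 35585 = -3.56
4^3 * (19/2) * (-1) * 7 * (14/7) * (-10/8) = 10640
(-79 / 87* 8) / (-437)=632 / 38019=0.02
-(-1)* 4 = 4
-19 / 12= -1.58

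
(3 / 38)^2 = 9 / 1444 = 0.01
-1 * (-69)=69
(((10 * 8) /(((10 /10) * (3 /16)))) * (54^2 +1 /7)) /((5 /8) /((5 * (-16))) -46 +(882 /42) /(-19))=-63544852480 /2406159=-26409.25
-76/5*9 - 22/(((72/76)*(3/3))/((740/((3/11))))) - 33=-8529223/135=-63179.43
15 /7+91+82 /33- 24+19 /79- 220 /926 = 605227759 /8449287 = 71.63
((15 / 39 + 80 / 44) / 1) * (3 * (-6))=-5670 / 143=-39.65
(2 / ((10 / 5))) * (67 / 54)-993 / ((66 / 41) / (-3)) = 549994 / 297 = 1851.83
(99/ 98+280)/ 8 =27539/ 784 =35.13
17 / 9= 1.89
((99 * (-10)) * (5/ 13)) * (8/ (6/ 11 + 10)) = -108900/ 377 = -288.86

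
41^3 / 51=68921 / 51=1351.39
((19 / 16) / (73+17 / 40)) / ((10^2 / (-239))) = -4541 / 117480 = -0.04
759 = 759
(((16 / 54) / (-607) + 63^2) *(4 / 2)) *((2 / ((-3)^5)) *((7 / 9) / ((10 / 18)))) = -1821342124 / 19912635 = -91.47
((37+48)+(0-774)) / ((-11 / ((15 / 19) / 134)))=10335 / 28006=0.37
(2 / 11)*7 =14 / 11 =1.27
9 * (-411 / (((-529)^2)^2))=-3699 / 78310985281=-0.00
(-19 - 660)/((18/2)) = -679/9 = -75.44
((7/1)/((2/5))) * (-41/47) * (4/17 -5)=116235/1598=72.74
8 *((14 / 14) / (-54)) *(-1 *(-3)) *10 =-40 / 9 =-4.44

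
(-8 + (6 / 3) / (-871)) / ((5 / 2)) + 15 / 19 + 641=10568002 / 16549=638.59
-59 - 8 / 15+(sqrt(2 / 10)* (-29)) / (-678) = -893 / 15+29* sqrt(5) / 3390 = -59.51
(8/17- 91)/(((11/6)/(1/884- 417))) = 1701950859/82654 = 20591.27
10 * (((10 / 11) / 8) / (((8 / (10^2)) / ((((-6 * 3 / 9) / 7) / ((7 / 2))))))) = -625 / 539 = -1.16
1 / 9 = 0.11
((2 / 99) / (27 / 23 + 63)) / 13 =0.00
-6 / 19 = -0.32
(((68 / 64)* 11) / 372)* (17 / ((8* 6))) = 3179 / 285696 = 0.01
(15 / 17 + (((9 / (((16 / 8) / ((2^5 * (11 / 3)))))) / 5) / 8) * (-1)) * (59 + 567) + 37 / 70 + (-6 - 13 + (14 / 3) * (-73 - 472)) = -36673367 / 3570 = -10272.65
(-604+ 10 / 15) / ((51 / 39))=-23530 / 51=-461.37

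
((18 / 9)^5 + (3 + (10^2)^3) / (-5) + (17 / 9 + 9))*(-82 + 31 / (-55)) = 40860358477 / 2475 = 16509235.75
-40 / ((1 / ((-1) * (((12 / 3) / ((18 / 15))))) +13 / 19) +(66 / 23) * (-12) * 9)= 174800 / 1352641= 0.13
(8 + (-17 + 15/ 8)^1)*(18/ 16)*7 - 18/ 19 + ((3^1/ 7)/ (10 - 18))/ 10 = -2428563/ 42560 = -57.06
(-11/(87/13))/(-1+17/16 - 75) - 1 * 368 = -3489536/9483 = -367.98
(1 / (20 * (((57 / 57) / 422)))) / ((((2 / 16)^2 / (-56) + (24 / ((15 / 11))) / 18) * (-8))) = -425376 / 157651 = -2.70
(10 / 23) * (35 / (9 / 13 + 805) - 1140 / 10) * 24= -143229720 / 120451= -1189.11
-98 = -98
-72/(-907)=0.08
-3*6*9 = -162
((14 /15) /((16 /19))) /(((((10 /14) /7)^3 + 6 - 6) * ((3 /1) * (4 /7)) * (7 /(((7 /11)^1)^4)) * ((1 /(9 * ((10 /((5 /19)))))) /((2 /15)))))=713814954223 /1098075000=650.06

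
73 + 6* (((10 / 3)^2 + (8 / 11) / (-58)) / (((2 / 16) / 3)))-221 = 462612 / 319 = 1450.19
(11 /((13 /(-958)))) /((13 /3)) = -187.07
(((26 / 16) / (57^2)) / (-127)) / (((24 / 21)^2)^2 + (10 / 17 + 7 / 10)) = -2653105 / 2017130642388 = -0.00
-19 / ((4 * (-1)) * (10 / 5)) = 19 / 8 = 2.38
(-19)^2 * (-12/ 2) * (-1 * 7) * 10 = 151620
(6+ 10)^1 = 16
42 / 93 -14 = -420 / 31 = -13.55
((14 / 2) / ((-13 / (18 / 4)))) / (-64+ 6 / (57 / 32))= 133 / 3328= 0.04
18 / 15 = 6 / 5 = 1.20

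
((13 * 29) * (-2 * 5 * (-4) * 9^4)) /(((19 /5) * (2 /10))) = 130184052.63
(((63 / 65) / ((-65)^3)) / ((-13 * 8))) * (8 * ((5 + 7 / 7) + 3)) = 567 / 232058125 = 0.00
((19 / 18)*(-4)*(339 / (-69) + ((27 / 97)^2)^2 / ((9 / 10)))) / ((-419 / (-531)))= 22398090016886 / 853156680997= 26.25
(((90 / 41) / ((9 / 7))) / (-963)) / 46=-35 / 908109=-0.00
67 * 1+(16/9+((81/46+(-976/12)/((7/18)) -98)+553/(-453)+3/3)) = -103634129/437598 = -236.82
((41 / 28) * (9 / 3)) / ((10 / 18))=1107 / 140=7.91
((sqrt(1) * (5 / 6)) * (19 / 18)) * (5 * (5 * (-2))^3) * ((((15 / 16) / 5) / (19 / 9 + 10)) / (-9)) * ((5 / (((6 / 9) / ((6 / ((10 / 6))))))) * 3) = 534375 / 872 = 612.82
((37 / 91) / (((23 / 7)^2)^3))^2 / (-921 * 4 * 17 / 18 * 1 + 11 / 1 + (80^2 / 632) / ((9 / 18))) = -91649941963797 / 3026540135650499011111555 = -0.00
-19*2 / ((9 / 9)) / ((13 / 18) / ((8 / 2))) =-2736 / 13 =-210.46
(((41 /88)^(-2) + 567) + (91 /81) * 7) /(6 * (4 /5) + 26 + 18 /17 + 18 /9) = 3353307290 /195935679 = 17.11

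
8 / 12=2 / 3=0.67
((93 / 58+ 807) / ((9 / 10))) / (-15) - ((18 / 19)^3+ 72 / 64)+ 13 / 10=-481936063 / 7956440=-60.57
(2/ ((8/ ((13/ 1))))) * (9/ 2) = 117/ 8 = 14.62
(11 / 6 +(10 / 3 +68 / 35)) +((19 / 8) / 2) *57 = 125659 / 1680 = 74.80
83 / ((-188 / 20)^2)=2075 / 2209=0.94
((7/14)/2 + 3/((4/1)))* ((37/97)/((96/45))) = 0.18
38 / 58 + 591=17158 / 29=591.66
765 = 765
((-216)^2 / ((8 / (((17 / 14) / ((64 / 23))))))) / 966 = 4131 / 1568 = 2.63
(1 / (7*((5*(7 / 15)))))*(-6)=-0.37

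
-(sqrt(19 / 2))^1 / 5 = -0.62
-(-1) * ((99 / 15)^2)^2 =1897.47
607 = 607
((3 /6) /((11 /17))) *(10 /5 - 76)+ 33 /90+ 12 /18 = -18529 /330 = -56.15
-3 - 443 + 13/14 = -6231/14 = -445.07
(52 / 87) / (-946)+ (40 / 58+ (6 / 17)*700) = 173316218 / 699567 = 247.75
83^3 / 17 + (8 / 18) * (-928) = 5082979 / 153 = 33222.08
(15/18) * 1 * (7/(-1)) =-35/6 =-5.83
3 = 3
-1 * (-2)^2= -4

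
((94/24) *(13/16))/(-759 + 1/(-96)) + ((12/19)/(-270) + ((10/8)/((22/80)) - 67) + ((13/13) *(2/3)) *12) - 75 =-143674609/1109790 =-129.46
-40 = -40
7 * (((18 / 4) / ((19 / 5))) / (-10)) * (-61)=3843 / 76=50.57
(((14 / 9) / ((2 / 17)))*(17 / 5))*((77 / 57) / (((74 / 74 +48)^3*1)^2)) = 3179 / 724549013685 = 0.00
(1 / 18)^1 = 0.06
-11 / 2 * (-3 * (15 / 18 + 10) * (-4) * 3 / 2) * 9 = -19305 / 2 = -9652.50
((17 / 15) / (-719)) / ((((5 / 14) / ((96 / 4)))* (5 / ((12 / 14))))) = -1632 / 89875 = -0.02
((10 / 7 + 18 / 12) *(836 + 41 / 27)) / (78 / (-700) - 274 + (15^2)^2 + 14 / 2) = 23178325 / 475882047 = 0.05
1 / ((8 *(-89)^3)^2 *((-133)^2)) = 1 / 562630531571784256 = 0.00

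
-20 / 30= -2 / 3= -0.67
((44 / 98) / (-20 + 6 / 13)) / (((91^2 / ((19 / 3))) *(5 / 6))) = -418 / 19820255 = -0.00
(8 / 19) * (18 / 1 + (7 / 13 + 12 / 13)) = 2024 / 247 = 8.19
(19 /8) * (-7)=-133 /8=-16.62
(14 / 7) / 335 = 2 / 335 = 0.01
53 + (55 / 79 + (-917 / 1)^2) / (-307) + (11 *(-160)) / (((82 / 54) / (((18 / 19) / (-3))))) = -43832843823 / 18893087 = -2320.05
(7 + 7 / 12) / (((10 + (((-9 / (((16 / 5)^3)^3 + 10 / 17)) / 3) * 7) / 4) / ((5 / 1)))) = 15187258264906 / 4005370985559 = 3.79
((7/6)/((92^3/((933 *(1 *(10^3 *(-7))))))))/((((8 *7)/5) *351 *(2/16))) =-1360625/68329872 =-0.02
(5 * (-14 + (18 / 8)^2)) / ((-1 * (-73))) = -715 / 1168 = -0.61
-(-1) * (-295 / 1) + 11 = -284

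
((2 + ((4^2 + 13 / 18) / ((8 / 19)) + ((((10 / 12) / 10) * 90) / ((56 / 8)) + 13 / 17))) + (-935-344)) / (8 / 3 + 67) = -21170647 / 1193808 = -17.73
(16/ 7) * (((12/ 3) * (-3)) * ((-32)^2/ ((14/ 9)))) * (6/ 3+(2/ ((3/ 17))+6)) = -17104896/ 49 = -349079.51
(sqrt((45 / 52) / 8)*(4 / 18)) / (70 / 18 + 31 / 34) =0.02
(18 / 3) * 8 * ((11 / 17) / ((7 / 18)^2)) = 171072 / 833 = 205.37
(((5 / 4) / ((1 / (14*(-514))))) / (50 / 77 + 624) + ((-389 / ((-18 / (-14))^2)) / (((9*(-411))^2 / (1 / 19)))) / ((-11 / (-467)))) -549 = -6276881341612684919 / 11141072121520242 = -563.40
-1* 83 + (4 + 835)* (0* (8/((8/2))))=-83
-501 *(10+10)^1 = -10020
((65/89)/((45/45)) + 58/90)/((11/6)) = 11012/14685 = 0.75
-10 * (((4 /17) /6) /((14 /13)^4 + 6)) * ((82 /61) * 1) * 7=-163940140 /326315901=-0.50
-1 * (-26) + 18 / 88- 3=1021 / 44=23.20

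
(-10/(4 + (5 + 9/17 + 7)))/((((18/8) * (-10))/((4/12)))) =68/7587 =0.01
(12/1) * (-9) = -108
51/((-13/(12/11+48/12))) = -2856/143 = -19.97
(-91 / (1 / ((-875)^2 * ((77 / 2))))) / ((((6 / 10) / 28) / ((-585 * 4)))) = 292914496875000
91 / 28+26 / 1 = 117 / 4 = 29.25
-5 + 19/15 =-56/15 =-3.73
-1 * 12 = -12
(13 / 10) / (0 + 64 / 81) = 1053 / 640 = 1.65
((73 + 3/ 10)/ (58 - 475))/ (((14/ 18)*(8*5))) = -2199/ 389200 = -0.01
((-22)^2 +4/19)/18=4600/171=26.90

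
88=88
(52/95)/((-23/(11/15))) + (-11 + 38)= 884353/32775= 26.98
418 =418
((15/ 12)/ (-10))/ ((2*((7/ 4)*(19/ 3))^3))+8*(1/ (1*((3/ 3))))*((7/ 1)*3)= 395242908/ 2352637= 168.00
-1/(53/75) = -75/53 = -1.42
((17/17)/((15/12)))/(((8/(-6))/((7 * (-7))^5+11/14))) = 2372792085/14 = 169485148.93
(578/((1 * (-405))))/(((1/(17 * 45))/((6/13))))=-19652/39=-503.90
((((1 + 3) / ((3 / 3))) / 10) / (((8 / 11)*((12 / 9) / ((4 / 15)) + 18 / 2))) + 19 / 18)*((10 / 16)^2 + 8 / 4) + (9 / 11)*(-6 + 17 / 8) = -109027 / 197120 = -0.55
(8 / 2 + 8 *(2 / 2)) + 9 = 21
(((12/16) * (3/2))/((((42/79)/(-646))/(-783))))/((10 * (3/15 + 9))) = 59939433/5152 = 11634.21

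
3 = 3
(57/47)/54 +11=9325/846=11.02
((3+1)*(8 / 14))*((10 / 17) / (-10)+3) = 800 / 119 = 6.72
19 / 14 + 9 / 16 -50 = -48.08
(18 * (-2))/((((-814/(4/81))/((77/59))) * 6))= 28/58941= 0.00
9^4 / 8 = 820.12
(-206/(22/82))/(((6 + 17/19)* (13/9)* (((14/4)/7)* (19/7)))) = -1064196/18733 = -56.81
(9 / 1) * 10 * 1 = 90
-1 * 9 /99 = -1 /11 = -0.09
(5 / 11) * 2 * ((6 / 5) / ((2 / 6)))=36 / 11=3.27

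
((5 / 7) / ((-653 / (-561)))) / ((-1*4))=-2805 / 18284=-0.15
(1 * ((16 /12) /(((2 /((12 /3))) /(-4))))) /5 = -2.13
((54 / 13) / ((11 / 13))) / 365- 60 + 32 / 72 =-2151554 / 36135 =-59.54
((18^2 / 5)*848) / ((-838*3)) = -45792 / 2095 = -21.86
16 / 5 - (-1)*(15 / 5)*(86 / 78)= 423 / 65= 6.51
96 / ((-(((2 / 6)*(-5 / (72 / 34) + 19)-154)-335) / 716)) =7423488 / 52213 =142.18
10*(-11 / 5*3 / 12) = -11 / 2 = -5.50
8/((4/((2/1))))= 4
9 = 9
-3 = -3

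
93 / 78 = 31 / 26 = 1.19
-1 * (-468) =468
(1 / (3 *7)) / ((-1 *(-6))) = 1 / 126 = 0.01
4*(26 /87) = 104 /87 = 1.20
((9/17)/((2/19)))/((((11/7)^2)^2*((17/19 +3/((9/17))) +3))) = 23402547/271297730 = 0.09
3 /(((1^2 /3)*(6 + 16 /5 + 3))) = 45 /61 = 0.74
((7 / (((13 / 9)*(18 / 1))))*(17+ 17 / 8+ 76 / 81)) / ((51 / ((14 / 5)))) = 637049 / 2148120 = 0.30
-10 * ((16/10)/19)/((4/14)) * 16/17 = -896/323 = -2.77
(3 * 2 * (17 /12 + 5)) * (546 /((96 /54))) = 11824.31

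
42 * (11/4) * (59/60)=4543/40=113.58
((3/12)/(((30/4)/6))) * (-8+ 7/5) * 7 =-231/25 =-9.24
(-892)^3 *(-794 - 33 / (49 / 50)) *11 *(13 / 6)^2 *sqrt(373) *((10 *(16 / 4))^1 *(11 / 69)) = 5886020257423454720 *sqrt(373) / 30429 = 3735841895178757.99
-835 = -835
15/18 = 5/6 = 0.83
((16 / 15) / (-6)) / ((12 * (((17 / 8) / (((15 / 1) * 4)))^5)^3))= -245083902931906945508966400000000000000 / 2862423051509815793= -85621132348914954298.61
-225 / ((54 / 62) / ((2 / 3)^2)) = -3100 / 27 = -114.81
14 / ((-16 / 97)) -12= -775 / 8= -96.88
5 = 5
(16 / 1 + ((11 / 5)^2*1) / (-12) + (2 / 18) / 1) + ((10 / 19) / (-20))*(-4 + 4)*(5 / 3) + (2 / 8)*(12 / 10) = 14407 / 900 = 16.01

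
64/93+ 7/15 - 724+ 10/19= -2127229/2945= -722.32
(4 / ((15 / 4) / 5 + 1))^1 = 16 / 7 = 2.29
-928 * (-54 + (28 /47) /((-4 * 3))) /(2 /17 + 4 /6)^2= 81538.21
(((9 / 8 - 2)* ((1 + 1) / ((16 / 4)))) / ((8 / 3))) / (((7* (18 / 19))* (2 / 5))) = -95 / 1536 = -0.06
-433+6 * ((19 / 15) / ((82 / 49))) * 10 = -15891 / 41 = -387.59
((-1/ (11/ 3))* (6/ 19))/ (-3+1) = 0.04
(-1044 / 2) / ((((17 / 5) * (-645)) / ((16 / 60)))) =232 / 3655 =0.06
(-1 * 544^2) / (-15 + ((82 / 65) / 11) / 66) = 1745652480 / 88471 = 19731.35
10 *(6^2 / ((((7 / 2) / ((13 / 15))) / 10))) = 6240 / 7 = 891.43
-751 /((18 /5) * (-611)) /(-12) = -3755 /131976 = -0.03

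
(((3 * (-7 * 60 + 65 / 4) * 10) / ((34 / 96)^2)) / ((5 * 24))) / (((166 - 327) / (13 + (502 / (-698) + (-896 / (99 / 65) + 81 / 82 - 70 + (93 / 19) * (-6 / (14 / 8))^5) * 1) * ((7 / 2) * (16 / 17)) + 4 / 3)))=-860616619588685360 / 17584006988471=-48943.15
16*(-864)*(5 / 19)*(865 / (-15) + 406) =-1267200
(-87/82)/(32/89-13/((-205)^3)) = -1626997875/551370314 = -2.95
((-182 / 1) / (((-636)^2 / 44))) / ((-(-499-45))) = -1001 / 27505728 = -0.00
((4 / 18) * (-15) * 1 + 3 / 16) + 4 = 0.85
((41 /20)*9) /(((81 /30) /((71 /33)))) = 2911 /198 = 14.70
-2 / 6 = -1 / 3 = -0.33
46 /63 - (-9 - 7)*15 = 15166 /63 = 240.73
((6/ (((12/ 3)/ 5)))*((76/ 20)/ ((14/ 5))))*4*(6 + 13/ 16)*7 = 31065/ 16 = 1941.56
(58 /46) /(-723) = -29 /16629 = -0.00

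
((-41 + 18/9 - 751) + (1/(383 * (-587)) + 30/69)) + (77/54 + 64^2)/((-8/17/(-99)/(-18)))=-641881033077807/41367064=-15516717.19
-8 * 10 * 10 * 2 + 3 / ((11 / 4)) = -17588 / 11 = -1598.91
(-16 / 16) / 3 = -1 / 3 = -0.33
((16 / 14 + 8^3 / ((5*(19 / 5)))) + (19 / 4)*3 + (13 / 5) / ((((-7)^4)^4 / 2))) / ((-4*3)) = -534694115057332351 / 151542163397380560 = -3.53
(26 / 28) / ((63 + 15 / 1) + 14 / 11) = 143 / 12208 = 0.01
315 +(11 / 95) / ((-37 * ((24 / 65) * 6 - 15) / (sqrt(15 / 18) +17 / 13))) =143 * sqrt(30) / 3505158 +184020982 / 584193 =315.00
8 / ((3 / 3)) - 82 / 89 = 630 / 89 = 7.08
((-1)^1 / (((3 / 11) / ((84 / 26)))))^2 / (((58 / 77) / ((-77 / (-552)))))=35153041 / 1352676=25.99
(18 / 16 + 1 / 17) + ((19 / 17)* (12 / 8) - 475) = -64211 / 136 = -472.14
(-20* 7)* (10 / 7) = -200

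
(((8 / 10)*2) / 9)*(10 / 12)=4 / 27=0.15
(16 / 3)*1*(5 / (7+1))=10 / 3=3.33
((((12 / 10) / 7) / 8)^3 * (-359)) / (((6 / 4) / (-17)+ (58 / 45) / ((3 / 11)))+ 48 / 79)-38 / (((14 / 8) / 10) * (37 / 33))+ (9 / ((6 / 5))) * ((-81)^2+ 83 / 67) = 63426466472677180833 / 1293807153536800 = 49023.12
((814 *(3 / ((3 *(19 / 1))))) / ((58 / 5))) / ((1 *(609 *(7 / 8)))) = 16280 / 2348913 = 0.01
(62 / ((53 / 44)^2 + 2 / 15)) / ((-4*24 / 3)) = -56265 / 46007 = -1.22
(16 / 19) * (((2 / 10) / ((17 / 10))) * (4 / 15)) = 128 / 4845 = 0.03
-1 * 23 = -23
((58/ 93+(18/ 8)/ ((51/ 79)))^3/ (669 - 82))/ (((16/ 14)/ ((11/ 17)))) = 0.07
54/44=27/22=1.23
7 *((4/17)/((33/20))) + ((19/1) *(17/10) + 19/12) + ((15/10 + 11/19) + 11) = 3408073/71060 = 47.96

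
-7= -7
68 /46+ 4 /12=1.81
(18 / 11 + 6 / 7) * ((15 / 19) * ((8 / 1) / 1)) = 23040 / 1463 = 15.75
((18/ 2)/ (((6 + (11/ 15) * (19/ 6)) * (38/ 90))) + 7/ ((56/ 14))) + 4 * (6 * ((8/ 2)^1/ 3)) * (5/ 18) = 6762673/ 512316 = 13.20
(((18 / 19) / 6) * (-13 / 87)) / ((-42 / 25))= 325 / 23142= 0.01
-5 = -5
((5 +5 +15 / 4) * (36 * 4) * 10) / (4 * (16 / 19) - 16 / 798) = 987525 / 167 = 5913.32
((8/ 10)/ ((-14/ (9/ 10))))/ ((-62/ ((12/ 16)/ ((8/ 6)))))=81/ 173600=0.00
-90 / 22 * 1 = -45 / 11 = -4.09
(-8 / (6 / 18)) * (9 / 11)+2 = -194 / 11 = -17.64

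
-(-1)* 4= 4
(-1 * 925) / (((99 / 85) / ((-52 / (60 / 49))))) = 10016825 / 297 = 33726.68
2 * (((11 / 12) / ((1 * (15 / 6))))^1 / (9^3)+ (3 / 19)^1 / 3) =22079 / 207765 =0.11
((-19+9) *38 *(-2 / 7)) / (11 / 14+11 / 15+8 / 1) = 22800 / 1999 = 11.41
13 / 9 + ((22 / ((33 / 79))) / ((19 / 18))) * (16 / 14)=69985 / 1197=58.47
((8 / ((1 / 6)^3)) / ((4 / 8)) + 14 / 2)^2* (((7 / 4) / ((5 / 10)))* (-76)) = -3189970154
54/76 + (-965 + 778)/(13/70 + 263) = 1/700074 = 0.00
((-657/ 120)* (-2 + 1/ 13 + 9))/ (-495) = 1679/ 21450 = 0.08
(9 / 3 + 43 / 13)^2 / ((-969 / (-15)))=33620 / 54587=0.62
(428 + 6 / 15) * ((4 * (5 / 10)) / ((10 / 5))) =2142 / 5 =428.40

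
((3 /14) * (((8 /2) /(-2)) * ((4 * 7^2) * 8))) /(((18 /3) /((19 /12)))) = -532 /3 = -177.33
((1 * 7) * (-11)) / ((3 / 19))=-1463 / 3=-487.67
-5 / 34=-0.15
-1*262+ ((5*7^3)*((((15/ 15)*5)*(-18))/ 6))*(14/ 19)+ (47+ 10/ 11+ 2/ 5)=-20031557/ 1045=-19168.95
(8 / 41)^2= 64 / 1681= 0.04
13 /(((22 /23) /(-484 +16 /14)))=-505310 /77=-6562.47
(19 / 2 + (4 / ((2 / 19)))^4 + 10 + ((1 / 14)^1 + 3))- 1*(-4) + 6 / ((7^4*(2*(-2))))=10012950665 / 4802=2085162.57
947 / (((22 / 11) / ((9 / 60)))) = 2841 / 40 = 71.02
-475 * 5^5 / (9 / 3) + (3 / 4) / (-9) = -1979167 / 4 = -494791.75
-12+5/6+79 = 407/6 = 67.83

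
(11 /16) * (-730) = -4015 /8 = -501.88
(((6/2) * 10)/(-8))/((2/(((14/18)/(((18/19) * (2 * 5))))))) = -133/864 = -0.15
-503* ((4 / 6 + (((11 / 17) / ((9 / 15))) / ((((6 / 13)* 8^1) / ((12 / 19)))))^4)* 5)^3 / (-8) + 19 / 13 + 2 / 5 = 14006482147122754808496148452610706554469670344843 / 5978724811333762433146945665087598201688555520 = 2342.72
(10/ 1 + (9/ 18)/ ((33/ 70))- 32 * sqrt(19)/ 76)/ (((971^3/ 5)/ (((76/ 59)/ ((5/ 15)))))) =0.00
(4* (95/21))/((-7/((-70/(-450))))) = -76/189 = -0.40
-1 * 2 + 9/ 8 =-7/ 8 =-0.88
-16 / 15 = -1.07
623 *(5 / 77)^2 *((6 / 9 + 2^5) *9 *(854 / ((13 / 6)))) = 478837800 / 1573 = 304410.55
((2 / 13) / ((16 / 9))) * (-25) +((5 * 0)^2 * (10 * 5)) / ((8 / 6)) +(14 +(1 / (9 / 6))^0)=1335 / 104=12.84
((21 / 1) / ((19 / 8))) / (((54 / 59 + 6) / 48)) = 19824 / 323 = 61.37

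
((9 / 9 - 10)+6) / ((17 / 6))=-18 / 17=-1.06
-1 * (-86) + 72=158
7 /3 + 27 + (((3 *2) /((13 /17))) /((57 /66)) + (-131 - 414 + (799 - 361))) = -50819 /741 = -68.58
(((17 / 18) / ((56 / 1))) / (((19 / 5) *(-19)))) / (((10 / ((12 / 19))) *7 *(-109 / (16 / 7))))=0.00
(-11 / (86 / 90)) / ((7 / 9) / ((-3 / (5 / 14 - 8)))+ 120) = -26730 / 283241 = -0.09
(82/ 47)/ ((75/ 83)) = 6806/ 3525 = 1.93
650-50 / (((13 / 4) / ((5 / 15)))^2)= 987850 / 1521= 649.47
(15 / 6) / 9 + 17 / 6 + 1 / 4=121 / 36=3.36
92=92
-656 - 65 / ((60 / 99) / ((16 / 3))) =-1228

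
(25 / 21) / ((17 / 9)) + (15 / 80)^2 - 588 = -17892561 / 30464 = -587.33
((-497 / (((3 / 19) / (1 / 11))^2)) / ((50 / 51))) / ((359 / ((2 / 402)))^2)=-3050089 / 94505621250150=-0.00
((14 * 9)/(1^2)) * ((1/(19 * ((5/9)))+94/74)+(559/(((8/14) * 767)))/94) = 6772301361/38988380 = 173.70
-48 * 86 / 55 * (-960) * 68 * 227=12234203136 / 11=1112200285.09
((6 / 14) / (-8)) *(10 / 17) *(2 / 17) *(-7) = 15 / 578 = 0.03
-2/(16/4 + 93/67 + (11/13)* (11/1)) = -871/6400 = -0.14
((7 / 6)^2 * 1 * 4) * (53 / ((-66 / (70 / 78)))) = -90895 / 23166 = -3.92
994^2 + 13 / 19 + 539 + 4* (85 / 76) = 18783023 / 19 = 988580.16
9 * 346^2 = 1077444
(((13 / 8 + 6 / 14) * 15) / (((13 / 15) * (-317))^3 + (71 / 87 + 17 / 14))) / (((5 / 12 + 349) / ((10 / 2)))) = -0.00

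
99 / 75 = 33 / 25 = 1.32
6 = 6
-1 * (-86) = 86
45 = 45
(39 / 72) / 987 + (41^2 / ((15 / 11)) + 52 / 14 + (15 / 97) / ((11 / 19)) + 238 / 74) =828255238297 / 667984680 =1239.93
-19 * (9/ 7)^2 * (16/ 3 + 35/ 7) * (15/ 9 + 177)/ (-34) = 1420668/ 833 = 1705.48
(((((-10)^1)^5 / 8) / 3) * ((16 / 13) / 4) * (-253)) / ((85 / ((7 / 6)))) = 8855000 / 1989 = 4451.99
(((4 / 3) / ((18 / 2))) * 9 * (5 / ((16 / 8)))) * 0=0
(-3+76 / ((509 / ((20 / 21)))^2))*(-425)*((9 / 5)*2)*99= 5768209231290 / 12694969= 454369.70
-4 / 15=-0.27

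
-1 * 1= -1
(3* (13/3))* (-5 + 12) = 91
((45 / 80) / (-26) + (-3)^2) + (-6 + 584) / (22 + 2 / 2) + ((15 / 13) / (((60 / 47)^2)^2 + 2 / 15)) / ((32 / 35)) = 225792148789 / 6533099584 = 34.56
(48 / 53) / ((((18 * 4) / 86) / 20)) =3440 / 159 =21.64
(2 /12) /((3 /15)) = 5 /6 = 0.83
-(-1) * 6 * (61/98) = 183/49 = 3.73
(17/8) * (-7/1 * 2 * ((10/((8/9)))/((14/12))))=-2295/8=-286.88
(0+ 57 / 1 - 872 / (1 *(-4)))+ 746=1021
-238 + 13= -225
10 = 10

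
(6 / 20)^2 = 9 / 100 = 0.09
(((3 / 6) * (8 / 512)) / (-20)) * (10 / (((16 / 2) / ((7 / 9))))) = -7 / 18432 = -0.00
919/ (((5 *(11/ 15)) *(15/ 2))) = 1838/ 55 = 33.42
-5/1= -5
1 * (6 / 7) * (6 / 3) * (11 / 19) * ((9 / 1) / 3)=396 / 133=2.98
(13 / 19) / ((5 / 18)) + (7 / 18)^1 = 4877 / 1710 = 2.85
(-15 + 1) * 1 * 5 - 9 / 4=-289 / 4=-72.25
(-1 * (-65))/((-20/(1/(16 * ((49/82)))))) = -533/1568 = -0.34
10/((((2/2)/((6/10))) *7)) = 6/7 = 0.86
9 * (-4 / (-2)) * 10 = 180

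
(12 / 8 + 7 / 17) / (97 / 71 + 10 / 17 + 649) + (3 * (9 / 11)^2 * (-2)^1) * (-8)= 6110177167 / 190139884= 32.14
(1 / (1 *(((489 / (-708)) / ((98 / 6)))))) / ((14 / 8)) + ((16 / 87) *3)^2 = -5432144 / 411249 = -13.21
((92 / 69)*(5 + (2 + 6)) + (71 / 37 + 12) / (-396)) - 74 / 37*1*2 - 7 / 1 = 92281 / 14652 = 6.30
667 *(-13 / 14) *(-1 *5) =43355 / 14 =3096.79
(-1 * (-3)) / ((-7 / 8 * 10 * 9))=-4 / 105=-0.04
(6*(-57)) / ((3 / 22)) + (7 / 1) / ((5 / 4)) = -12512 / 5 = -2502.40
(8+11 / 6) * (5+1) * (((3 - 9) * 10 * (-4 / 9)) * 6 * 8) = 75520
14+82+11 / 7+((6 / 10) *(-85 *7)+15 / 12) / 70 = 92.49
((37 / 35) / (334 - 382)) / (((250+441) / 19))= -703 / 1160880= -0.00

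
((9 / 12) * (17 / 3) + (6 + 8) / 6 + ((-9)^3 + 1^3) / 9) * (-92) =61525 / 9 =6836.11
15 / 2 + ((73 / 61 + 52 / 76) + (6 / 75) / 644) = 43762392 / 4664975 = 9.38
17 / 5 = 3.40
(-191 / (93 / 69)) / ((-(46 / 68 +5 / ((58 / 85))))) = 2165749 / 122326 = 17.70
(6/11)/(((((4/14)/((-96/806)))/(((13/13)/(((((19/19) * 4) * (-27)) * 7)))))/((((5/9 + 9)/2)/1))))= 172/119691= 0.00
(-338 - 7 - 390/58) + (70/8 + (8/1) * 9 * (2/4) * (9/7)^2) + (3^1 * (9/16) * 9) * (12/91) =-10398865/36946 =-281.46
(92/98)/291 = 46/14259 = 0.00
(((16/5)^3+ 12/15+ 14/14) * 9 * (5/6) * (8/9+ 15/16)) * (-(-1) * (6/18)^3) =1136423/64800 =17.54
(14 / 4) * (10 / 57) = 35 / 57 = 0.61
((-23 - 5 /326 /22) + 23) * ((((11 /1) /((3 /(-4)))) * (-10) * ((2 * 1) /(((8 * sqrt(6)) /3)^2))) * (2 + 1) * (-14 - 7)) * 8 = 1575 /652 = 2.42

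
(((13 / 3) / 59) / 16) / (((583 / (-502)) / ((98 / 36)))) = -159887 / 14859504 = -0.01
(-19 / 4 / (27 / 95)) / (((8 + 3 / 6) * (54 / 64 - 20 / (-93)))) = -895280 / 482103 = -1.86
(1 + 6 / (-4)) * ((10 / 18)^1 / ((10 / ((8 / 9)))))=-2 / 81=-0.02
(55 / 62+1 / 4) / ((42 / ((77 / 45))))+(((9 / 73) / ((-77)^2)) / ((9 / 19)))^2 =96849901216573 / 2090608999257240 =0.05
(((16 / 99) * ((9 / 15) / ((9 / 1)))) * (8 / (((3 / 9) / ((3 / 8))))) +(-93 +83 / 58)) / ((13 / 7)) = -6127709 / 124410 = -49.25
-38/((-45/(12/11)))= 0.92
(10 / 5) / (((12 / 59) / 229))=13511 / 6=2251.83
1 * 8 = 8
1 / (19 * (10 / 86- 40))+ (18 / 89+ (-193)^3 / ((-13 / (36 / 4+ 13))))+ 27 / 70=917344278136807 / 75401690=12166097.05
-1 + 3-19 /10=1 /10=0.10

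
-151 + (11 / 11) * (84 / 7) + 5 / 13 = -1802 / 13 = -138.62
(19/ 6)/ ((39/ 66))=209/ 39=5.36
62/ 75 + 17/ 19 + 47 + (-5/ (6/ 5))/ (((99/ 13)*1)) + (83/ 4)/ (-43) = 1157234509/ 24264900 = 47.69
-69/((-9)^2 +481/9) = -621/1210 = -0.51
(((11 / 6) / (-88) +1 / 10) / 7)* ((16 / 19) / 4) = 1 / 420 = 0.00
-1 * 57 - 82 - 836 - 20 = -995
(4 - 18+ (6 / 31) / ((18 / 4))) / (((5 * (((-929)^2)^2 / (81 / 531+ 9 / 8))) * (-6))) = 737 / 923601311924440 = 0.00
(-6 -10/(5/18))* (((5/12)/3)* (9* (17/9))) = -595/6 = -99.17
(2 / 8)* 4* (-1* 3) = -3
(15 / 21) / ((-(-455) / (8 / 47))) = 8 / 29939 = 0.00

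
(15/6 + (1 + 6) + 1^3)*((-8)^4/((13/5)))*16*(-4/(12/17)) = -1499766.15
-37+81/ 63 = -250/ 7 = -35.71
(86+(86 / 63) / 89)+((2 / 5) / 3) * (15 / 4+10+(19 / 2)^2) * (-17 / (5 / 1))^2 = 172635328 / 700875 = 246.31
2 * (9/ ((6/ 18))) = 54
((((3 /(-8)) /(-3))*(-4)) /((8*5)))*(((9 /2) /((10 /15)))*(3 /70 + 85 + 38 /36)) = -81363 /11200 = -7.26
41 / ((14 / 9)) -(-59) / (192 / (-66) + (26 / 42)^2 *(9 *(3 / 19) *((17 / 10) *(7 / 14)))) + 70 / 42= 82169527 / 21043302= 3.90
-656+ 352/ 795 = -521168/ 795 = -655.56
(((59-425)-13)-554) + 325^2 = 104692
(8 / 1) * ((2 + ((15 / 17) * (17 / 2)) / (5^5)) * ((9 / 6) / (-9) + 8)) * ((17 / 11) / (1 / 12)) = 15999176 / 6875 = 2327.15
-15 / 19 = -0.79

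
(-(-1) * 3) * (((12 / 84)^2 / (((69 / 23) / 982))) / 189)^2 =964324 / 257298363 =0.00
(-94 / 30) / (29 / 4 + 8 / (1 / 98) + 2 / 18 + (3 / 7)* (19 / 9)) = -3948 / 998255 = -0.00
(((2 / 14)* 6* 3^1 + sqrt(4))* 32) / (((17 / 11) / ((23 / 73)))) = 259072 / 8687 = 29.82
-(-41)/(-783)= -41/783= -0.05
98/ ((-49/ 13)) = -26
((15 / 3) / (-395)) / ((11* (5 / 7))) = -7 / 4345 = -0.00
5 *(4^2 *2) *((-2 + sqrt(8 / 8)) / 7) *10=-1600 / 7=-228.57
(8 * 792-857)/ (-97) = -5479/ 97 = -56.48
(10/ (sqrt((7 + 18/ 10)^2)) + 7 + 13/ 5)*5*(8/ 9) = 4724/ 99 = 47.72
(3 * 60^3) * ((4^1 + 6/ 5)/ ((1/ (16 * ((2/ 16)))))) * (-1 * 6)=-40435200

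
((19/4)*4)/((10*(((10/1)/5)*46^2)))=19/42320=0.00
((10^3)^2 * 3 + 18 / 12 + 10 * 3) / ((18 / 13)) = 26000273 / 12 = 2166689.42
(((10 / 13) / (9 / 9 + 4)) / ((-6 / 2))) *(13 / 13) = -2 / 39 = -0.05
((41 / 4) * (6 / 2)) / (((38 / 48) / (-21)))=-15498 / 19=-815.68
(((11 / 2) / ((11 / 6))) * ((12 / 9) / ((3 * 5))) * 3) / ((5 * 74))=2 / 925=0.00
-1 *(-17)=17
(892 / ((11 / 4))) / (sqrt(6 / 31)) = 1784 * sqrt(186) / 33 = 737.29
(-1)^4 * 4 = 4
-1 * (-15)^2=-225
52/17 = 3.06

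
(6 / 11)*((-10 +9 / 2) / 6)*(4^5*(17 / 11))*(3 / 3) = -791.27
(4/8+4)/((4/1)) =9/8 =1.12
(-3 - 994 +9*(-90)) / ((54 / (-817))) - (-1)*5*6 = 27369.24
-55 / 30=-11 / 6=-1.83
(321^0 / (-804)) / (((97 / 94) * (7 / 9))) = -141 / 90986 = -0.00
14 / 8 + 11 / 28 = 15 / 7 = 2.14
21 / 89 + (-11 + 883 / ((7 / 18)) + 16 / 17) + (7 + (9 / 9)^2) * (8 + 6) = 25129780 / 10591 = 2372.75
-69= -69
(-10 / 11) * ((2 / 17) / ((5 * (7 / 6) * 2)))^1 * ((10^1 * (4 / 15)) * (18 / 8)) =-72 / 1309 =-0.06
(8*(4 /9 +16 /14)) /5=160 /63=2.54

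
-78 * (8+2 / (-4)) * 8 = -4680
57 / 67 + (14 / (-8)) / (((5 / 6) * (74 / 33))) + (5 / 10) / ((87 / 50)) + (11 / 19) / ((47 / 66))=3908181019 / 3851919780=1.01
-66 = -66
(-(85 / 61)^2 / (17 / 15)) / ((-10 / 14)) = 8925 / 3721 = 2.40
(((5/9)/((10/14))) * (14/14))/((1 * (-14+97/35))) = -0.07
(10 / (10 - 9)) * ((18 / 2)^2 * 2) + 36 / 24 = 1621.50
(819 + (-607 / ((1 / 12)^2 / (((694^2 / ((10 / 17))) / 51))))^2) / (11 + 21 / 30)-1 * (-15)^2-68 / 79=864275744522682286503 / 5135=168310758427007261.25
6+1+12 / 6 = 9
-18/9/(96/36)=-3/4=-0.75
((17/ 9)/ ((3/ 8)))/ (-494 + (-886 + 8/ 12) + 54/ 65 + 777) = -8840/ 1055637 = -0.01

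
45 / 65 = 9 / 13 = 0.69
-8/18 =-4/9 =-0.44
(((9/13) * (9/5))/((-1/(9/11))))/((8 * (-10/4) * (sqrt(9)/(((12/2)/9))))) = 81/7150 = 0.01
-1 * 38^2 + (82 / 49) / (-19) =-1344446 / 931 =-1444.09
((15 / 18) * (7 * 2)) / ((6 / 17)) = 595 / 18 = 33.06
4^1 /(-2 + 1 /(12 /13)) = -48 /11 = -4.36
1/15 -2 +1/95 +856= 243412/285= 854.08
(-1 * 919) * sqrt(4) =-1838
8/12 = 2/3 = 0.67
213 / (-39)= -71 / 13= -5.46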